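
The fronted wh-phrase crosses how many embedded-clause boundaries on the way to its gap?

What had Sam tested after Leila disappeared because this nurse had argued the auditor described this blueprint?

0

"what" originates inside the matrix clause — no clause boundary is crossed.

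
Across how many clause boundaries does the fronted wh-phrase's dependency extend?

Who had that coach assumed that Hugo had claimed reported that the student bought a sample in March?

2

"who" is extracted from the subject of "reported".
Boundaries crossed, outermost first: [that], [Ø] — 2 in total.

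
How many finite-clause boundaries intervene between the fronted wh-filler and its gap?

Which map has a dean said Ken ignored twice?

"which map" is extracted from the object of "ignored".
Boundaries crossed, outermost first: [Ø] — 1 in total.

1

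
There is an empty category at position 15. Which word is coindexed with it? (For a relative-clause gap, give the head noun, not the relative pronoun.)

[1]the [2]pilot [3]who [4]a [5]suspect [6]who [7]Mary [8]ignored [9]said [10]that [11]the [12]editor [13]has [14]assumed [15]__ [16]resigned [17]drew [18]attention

The gap at 15 is the subject of "resigned", inside a relative clause.
The relative pronoun is "who" (word 3); it is bound by the head noun immediately before it.
Its filler is the head noun "pilot", at word 2.

2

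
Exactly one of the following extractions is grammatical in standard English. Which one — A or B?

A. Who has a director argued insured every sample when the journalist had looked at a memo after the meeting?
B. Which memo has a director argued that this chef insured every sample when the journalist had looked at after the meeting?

In B, the wh-phrase is extracted from inside an adjunct island (introduced by "when"), which blocks movement.
In A, the extraction path crosses only that-complement boundaries, which are transparent.
So A is grammatical.

A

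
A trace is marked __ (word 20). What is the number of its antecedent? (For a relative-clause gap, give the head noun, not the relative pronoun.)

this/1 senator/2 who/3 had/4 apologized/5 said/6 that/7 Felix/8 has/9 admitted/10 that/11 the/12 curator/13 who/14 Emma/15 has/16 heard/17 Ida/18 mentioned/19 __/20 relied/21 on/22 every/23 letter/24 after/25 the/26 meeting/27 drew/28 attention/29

13

The gap at 20 is the subject of "relied", inside a relative clause.
The relative pronoun is "who" (word 14); it is bound by the head noun immediately before it.
Its filler is the head noun "curator", at word 13.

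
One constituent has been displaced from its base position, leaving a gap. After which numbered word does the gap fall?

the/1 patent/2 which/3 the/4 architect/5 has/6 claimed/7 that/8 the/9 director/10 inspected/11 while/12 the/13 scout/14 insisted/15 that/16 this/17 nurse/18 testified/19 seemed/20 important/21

The displaced element is "the patent" (word 2).
It is linked across 1 clause boundary (that).
It functions as the direct object of "inspected", so the gap sits immediately after word 11 ("inspected").
Base order: The architect has claimed that the director inspected the patent while the scout insisted that this nurse testified.

11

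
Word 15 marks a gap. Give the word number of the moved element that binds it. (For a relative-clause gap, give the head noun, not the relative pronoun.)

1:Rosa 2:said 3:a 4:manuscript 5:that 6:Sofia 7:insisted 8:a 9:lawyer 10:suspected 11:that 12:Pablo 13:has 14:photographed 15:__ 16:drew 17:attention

4

The gap at 15 is the object of "photographed", inside a relative clause.
The relative pronoun is "that" (word 5); it is bound by the head noun immediately before it.
Its filler is the head noun "manuscript", at word 4.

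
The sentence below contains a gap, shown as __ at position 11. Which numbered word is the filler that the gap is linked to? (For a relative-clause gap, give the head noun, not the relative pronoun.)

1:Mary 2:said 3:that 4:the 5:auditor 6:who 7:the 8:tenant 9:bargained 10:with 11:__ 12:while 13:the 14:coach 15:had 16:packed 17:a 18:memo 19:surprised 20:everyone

The gap at 11 is the prepositional object of "bargained", inside a relative clause.
The relative pronoun is "who" (word 6); it is bound by the head noun immediately before it.
Its filler is the head noun "auditor", at word 5.

5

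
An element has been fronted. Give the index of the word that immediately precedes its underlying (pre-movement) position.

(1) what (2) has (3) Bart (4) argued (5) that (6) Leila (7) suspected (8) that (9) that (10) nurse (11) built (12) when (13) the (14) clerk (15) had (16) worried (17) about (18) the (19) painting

11

The displaced element is "what" (word 1).
It is linked across 2 clause boundaries (that → that).
It functions as the direct object of "built", so the gap sits immediately after word 11 ("built").
Base order: Bart has argued that Leila suspected that that nurse built what when the clerk had worried about the painting.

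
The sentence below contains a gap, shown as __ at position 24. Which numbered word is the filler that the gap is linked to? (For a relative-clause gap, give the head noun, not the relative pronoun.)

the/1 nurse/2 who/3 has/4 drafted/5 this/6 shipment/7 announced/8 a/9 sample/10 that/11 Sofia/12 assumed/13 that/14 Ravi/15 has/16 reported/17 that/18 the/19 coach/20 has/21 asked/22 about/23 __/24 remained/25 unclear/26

The gap at 24 is the prepositional object of "asked", inside a relative clause.
The relative pronoun is "that" (word 11); it is bound by the head noun immediately before it.
Its filler is the head noun "sample", at word 10.

10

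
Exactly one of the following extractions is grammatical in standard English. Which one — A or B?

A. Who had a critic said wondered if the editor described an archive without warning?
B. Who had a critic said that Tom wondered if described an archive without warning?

In B, the wh-phrase is extracted from inside a wh-island (introduced by "if"), which blocks movement.
In A, the extraction path crosses only that-complement boundaries, which are transparent.
So A is grammatical.

A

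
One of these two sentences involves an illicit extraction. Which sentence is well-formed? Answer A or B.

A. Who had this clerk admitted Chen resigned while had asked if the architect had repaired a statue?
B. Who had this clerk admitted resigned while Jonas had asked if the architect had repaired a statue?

B

In A, the wh-phrase is extracted from inside an adjunct island (introduced by "while"), which blocks movement.
In B, the extraction path crosses only that-complement boundaries, which are transparent.
So B is grammatical.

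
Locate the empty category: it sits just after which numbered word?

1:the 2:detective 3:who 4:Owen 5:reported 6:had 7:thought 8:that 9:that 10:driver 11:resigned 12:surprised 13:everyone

The displaced element is "the detective" (word 2).
It is linked across 1 clause boundary (Ø).
It functions as the subject of "thought", so the gap sits immediately after word 5 ("reported").
Base order: Owen reported the detective had thought that that driver resigned.

5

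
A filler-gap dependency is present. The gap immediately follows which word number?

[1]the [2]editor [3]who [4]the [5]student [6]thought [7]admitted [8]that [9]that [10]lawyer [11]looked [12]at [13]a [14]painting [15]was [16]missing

The displaced element is "the editor" (word 2).
It is linked across 1 clause boundary (Ø).
It functions as the subject of "admitted", so the gap sits immediately after word 6 ("thought").
Base order: The student thought that the editor admitted that that lawyer looked at a painting.

6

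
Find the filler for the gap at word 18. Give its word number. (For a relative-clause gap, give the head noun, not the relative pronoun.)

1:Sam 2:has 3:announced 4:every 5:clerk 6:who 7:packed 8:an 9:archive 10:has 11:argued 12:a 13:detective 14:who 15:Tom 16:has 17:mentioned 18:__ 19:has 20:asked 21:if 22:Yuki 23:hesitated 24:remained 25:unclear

13

The gap at 18 is the subject of "asked", inside a relative clause.
The relative pronoun is "who" (word 14); it is bound by the head noun immediately before it.
Its filler is the head noun "detective", at word 13.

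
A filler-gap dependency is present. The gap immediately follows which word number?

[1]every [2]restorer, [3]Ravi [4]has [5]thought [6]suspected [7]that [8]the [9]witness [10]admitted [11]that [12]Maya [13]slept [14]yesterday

5

The displaced element is "every restorer" (word 2).
It is linked across 1 clause boundary (Ø).
It functions as the subject of "suspected", so the gap sits immediately after word 5 ("thought").
Base order: Ravi has thought that every restorer suspected that the witness admitted that Maya slept yesterday.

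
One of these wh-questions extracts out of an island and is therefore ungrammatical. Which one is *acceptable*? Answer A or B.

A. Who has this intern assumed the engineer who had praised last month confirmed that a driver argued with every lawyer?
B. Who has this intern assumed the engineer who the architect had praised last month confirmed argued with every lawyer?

B

In A, the wh-phrase is extracted from inside a complex-NP island (relative clause) (introduced by "who"), which blocks movement.
In B, the extraction path crosses only that-complement boundaries, which are transparent.
So B is grammatical.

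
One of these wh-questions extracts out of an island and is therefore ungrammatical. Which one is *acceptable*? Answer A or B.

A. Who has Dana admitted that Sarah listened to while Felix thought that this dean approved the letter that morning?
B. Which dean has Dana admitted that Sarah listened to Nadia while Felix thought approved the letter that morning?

In B, the wh-phrase is extracted from inside an adjunct island (introduced by "while"), which blocks movement.
In A, the extraction path crosses only that-complement boundaries, which are transparent.
So A is grammatical.

A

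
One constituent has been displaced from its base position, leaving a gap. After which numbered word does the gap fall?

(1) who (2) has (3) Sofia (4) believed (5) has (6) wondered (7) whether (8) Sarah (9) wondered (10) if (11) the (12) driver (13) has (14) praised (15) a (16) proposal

4

The displaced element is "who" (word 1).
It is linked across 1 clause boundary (Ø).
It functions as the subject of "wondered", so the gap sits immediately after word 4 ("believed").
Base order: Sofia has believed that who has wondered whether Sarah wondered if the driver has praised a proposal.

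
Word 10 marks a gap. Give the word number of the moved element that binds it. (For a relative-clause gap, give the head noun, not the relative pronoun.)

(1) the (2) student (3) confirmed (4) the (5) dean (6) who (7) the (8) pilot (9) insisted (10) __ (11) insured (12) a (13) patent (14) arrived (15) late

5

The gap at 10 is the subject of "insured", inside a relative clause.
The relative pronoun is "who" (word 6); it is bound by the head noun immediately before it.
Its filler is the head noun "dean", at word 5.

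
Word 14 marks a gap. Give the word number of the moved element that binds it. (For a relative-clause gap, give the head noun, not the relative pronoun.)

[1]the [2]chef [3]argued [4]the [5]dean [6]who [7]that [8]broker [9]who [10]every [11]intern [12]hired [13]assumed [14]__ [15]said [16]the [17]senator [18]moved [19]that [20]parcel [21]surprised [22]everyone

The gap at 14 is the subject of "said", inside a relative clause.
The relative pronoun is "who" (word 6); it is bound by the head noun immediately before it.
Its filler is the head noun "dean", at word 5.

5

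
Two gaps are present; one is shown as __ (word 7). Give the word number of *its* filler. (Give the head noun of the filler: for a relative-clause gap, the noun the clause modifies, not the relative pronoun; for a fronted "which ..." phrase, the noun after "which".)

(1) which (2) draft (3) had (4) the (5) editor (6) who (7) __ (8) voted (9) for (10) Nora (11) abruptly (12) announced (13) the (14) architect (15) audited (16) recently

The marked gap is inside the relative clause, the subject of "voted".
Its filler is the head noun "editor" (via "who"), at word 5.
(The other dependency links word 2 to a gap after word 15.)

5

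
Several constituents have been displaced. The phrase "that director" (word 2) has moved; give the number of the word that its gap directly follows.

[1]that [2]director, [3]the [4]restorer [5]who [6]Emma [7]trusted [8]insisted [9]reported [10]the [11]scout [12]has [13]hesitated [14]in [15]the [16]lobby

The displaced element is "that director" (word 2).
It is linked across 1 clause boundary (Ø).
It functions as the subject of "reported", so the gap sits immediately after word 8 ("insisted").
Base order: The restorer who Emma trusted insisted that that director reported the scout has hesitated in the lobby.

8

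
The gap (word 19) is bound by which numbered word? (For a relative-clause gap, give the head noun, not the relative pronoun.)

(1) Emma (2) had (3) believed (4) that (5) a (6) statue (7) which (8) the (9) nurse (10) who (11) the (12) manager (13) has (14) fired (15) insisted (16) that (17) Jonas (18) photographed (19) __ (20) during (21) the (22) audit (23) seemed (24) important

6

The gap at 19 is the object of "photographed", inside a relative clause.
The relative pronoun is "which" (word 7); it is bound by the head noun immediately before it.
Its filler is the head noun "statue", at word 6.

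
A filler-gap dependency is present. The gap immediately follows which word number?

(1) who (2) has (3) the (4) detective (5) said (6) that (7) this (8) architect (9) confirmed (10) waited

9

The displaced element is "who" (word 1).
It is linked across 2 clause boundaries (that → Ø).
It functions as the subject of "waited", so the gap sits immediately after word 9 ("confirmed").
Base order: The detective has said that this architect confirmed that who waited.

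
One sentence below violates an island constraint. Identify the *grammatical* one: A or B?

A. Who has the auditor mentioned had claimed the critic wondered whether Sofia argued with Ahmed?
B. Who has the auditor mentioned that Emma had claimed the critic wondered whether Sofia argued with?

A

In B, the wh-phrase is extracted from inside a wh-island (introduced by "whether"), which blocks movement.
In A, the extraction path crosses only that-complement boundaries, which are transparent.
So A is grammatical.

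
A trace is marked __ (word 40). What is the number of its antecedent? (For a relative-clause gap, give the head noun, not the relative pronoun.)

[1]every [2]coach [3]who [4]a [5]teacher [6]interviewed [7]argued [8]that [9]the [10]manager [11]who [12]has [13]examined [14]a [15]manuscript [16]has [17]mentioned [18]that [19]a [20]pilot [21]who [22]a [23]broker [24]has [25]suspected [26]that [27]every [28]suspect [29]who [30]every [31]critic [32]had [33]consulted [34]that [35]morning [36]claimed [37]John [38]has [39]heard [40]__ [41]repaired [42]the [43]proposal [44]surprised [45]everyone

20

The gap at 40 is the subject of "repaired", inside a relative clause.
The relative pronoun is "who" (word 21); it is bound by the head noun immediately before it.
Its filler is the head noun "pilot", at word 20.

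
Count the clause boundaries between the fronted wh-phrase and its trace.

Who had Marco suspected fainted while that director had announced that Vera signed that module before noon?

1

"who" is extracted from the subject of "fainted".
Boundaries crossed, outermost first: [Ø] — 1 in total.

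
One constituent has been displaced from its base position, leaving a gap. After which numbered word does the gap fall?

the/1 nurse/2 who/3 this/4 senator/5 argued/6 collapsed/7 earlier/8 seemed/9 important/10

6

The displaced element is "the nurse" (word 2).
It is linked across 1 clause boundary (Ø).
It functions as the subject of "collapsed", so the gap sits immediately after word 6 ("argued").
Base order: This senator argued that the nurse collapsed earlier.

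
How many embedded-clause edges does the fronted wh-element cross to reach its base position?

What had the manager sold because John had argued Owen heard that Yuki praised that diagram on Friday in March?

0

"what" originates inside the matrix clause — no clause boundary is crossed.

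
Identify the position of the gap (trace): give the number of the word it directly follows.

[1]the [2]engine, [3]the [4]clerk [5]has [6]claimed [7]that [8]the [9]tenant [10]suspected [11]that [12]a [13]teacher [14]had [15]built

15

The displaced element is "the engine" (word 2).
It is linked across 2 clause boundaries (that → that).
It functions as the direct object of "built", so the gap sits immediately after word 15 ("built").
Base order: The clerk has claimed that the tenant suspected that a teacher had built the engine.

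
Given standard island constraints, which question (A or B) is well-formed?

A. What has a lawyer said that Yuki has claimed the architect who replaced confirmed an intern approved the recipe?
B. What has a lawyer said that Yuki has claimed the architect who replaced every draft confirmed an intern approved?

B

In A, the wh-phrase is extracted from inside a complex-NP island (relative clause) (introduced by "who"), which blocks movement.
In B, the extraction path crosses only that-complement boundaries, which are transparent.
So B is grammatical.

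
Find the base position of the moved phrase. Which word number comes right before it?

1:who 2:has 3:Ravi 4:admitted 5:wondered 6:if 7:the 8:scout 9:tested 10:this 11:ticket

4

The displaced element is "who" (word 1).
It is linked across 1 clause boundary (Ø).
It functions as the subject of "wondered", so the gap sits immediately after word 4 ("admitted").
Base order: Ravi has admitted who wondered if the scout tested this ticket.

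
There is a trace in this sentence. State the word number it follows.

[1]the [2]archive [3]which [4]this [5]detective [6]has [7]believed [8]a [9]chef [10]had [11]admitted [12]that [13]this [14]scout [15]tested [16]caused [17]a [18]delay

15

The displaced element is "the archive" (word 2).
It is linked across 2 clause boundaries (Ø → that).
It functions as the direct object of "tested", so the gap sits immediately after word 15 ("tested").
Base order: This detective has believed a chef had admitted that this scout tested the archive.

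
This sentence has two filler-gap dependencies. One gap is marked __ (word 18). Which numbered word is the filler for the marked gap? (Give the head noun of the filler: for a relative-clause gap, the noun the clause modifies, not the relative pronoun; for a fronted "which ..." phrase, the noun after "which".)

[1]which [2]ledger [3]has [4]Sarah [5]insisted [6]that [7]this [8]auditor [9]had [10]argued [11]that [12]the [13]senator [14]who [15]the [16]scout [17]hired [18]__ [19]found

The marked gap is inside the relative clause, the direct object of "hired".
Its filler is the head noun "senator" (via "who"), at word 13.
(The other dependency links word 2 to a gap after word 19.)

13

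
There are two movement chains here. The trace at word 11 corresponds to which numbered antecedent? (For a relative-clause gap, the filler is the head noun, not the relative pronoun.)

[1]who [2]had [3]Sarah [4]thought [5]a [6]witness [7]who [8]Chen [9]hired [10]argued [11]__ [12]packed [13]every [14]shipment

1

The marked gap is the subject of "packed".
Its filler is the fronted wh-phrase "who", at word 1.
(The other dependency links word 6 to a gap after word 9.)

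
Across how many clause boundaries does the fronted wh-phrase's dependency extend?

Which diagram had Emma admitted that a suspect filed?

"which diagram" is extracted from the object of "filed".
Boundaries crossed, outermost first: [that] — 1 in total.

1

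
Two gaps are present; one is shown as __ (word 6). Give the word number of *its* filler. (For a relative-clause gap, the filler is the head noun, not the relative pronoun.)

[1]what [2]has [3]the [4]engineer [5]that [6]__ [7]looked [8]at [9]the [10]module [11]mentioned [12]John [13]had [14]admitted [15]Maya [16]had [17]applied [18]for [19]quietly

4

The marked gap is inside the relative clause, the subject of "looked".
Its filler is the head noun "engineer" (via "that"), at word 4.
(The other dependency links word 1 to a gap after word 18.)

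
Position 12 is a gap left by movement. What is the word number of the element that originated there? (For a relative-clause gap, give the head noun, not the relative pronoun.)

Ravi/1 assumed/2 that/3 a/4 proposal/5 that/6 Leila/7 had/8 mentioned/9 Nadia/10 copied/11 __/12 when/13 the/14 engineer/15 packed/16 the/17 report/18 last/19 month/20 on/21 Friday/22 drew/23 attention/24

The gap at 12 is the object of "copied", inside a relative clause.
The relative pronoun is "that" (word 6); it is bound by the head noun immediately before it.
Its filler is the head noun "proposal", at word 5.

5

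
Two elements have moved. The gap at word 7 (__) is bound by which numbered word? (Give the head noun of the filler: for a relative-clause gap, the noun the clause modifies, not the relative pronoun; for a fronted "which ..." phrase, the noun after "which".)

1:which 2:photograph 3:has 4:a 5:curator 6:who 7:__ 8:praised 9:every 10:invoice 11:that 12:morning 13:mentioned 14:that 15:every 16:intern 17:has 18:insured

The marked gap is inside the relative clause, the subject of "praised".
Its filler is the head noun "curator" (via "who"), at word 5.
(The other dependency links word 2 to a gap after word 18.)

5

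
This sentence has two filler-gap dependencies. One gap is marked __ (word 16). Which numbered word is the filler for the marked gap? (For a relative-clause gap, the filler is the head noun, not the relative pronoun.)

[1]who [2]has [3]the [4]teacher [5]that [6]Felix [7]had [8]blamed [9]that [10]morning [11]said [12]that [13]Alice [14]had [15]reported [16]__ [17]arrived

1

The marked gap is the subject of "arrived".
Its filler is the fronted wh-phrase "who", at word 1.
(The other dependency links word 4 to a gap after word 8.)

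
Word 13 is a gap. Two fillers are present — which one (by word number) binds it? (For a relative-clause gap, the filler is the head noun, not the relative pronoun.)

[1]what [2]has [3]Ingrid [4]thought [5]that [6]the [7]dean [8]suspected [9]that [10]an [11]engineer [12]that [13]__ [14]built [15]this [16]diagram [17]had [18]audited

11

The marked gap is inside the relative clause, the subject of "built".
Its filler is the head noun "engineer" (via "that"), at word 11.
(The other dependency links word 1 to a gap after word 18.)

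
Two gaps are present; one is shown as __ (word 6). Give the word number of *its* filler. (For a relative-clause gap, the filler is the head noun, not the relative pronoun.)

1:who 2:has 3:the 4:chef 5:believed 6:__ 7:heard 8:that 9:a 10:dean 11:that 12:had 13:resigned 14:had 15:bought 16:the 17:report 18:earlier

The marked gap is the subject of "heard".
Its filler is the fronted wh-phrase "who", at word 1.
(The other dependency links word 10 to a gap after word 11.)

1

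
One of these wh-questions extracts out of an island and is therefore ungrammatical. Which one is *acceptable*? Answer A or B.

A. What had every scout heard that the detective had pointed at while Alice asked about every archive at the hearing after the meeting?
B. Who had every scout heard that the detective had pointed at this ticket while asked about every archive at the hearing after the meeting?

In B, the wh-phrase is extracted from inside an adjunct island (introduced by "while"), which blocks movement.
In A, the extraction path crosses only that-complement boundaries, which are transparent.
So A is grammatical.

A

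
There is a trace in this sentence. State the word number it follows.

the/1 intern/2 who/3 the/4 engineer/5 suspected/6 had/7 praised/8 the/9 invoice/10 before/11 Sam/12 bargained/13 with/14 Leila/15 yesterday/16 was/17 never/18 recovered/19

6

The displaced element is "the intern" (word 2).
It is linked across 1 clause boundary (Ø).
It functions as the subject of "praised", so the gap sits immediately after word 6 ("suspected").
Base order: The engineer suspected that the intern had praised the invoice before Sam bargained with Leila yesterday.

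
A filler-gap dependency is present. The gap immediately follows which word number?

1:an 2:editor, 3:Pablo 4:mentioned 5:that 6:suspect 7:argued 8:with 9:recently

8

The displaced element is "an editor" (word 2).
It is linked across 1 clause boundary (Ø).
It functions as the object of the preposition "with" of "argued", so the gap sits immediately after word 8 ("with").
Base order: Pablo mentioned that suspect argued with an editor recently.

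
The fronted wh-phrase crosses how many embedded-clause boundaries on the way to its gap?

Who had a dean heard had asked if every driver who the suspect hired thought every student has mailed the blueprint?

"who" is extracted from the subject of "asked".
Boundaries crossed, outermost first: [Ø] — 1 in total.

1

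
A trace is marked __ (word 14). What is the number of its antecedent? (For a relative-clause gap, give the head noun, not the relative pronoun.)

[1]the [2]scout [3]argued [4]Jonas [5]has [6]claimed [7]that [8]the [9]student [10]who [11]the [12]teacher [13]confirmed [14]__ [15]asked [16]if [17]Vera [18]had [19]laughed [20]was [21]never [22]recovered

9

The gap at 14 is the subject of "asked", inside a relative clause.
The relative pronoun is "who" (word 10); it is bound by the head noun immediately before it.
Its filler is the head noun "student", at word 9.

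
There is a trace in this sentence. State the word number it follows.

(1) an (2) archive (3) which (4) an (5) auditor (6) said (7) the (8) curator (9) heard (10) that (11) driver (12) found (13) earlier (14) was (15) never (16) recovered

12

The displaced element is "an archive" (word 2).
It is linked across 2 clause boundaries (Ø → Ø).
It functions as the direct object of "found", so the gap sits immediately after word 12 ("found").
Base order: An auditor said the curator heard that driver found an archive earlier.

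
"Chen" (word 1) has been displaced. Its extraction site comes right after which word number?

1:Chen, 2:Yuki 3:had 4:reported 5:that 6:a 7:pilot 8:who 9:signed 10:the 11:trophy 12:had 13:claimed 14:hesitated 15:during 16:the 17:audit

13

The displaced element is "Chen" (word 1).
It is linked across 2 clause boundaries (that → Ø).
It functions as the subject of "hesitated", so the gap sits immediately after word 13 ("claimed").
Base order: Yuki had reported that a pilot who signed the trophy had claimed that Chen hesitated during the audit.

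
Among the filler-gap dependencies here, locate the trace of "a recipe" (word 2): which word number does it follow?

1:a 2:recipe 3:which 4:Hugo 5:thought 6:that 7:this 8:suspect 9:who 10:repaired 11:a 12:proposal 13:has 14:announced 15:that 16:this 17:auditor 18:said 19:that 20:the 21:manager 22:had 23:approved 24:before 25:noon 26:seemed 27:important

23

The displaced element is "a recipe" (word 2).
It is linked across 3 clause boundaries (that → that → that).
It functions as the direct object of "approved", so the gap sits immediately after word 23 ("approved").
Base order: Hugo thought that this suspect who repaired a proposal has announced that this auditor said that the manager had approved a recipe before noon.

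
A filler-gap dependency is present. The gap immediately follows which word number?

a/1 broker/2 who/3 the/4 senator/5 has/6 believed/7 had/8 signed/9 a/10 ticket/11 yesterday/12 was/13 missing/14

7

The displaced element is "a broker" (word 2).
It is linked across 1 clause boundary (Ø).
It functions as the subject of "signed", so the gap sits immediately after word 7 ("believed").
Base order: The senator has believed a broker had signed a ticket yesterday.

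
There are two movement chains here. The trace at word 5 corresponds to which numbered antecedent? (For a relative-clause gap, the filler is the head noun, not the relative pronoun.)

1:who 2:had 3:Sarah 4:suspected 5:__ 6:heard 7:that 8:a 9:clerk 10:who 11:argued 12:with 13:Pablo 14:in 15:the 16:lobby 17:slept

The marked gap is the subject of "heard".
Its filler is the fronted wh-phrase "who", at word 1.
(The other dependency links word 9 to a gap after word 10.)

1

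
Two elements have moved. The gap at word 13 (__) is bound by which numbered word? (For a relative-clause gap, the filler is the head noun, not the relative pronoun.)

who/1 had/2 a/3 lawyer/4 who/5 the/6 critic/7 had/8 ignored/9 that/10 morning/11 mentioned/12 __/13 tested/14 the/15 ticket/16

1

The marked gap is the subject of "tested".
Its filler is the fronted wh-phrase "who", at word 1.
(The other dependency links word 4 to a gap after word 9.)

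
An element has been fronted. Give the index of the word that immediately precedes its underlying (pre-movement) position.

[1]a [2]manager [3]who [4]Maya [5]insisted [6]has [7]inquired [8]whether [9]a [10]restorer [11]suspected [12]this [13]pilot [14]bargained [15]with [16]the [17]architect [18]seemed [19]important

5

The displaced element is "a manager" (word 2).
It is linked across 1 clause boundary (Ø).
It functions as the subject of "inquired", so the gap sits immediately after word 5 ("insisted").
Base order: Maya insisted a manager has inquired whether a restorer suspected this pilot bargained with the architect.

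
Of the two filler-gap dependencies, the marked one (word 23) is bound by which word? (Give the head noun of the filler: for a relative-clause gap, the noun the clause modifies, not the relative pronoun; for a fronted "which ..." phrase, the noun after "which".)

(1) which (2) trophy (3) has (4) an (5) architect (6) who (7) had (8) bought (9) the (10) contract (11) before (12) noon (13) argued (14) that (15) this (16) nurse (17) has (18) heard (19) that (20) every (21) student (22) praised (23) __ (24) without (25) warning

The marked gap is the direct object of "praised".
Its filler is the fronted wh-phrase "which trophy", at word 2.
(The other dependency links word 5 to a gap after word 6.)

2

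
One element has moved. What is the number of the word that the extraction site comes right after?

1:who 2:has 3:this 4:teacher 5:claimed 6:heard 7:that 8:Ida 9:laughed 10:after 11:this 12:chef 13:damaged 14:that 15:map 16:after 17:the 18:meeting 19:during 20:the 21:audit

The displaced element is "who" (word 1).
It is linked across 1 clause boundary (Ø).
It functions as the subject of "heard", so the gap sits immediately after word 5 ("claimed").
Base order: This teacher has claimed that who heard that Ida laughed after this chef damaged that map after the meeting during the audit.

5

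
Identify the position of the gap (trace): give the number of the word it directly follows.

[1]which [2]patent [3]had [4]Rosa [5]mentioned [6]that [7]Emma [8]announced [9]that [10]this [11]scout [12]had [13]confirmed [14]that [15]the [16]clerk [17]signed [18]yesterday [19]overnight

17

The displaced element is "which patent" (word 2).
It is linked across 3 clause boundaries (that → that → that).
It functions as the direct object of "signed", so the gap sits immediately after word 17 ("signed").
Base order: Rosa had mentioned that Emma announced that this scout had confirmed that the clerk signed which patent yesterday overnight.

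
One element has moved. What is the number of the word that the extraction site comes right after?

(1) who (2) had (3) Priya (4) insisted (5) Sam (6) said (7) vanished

The displaced element is "who" (word 1).
It is linked across 2 clause boundaries (Ø → Ø).
It functions as the subject of "vanished", so the gap sits immediately after word 6 ("said").
Base order: Priya had insisted Sam said that who vanished.

6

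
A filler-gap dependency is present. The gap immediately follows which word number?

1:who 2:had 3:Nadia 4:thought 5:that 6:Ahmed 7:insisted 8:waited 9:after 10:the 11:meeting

The displaced element is "who" (word 1).
It is linked across 2 clause boundaries (that → Ø).
It functions as the subject of "waited", so the gap sits immediately after word 7 ("insisted").
Base order: Nadia had thought that Ahmed insisted that who waited after the meeting.

7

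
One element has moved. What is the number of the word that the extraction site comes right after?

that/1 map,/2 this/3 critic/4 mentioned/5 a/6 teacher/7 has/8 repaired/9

9

The displaced element is "that map" (word 2).
It is linked across 1 clause boundary (Ø).
It functions as the direct object of "repaired", so the gap sits immediately after word 9 ("repaired").
Base order: This critic mentioned a teacher has repaired that map.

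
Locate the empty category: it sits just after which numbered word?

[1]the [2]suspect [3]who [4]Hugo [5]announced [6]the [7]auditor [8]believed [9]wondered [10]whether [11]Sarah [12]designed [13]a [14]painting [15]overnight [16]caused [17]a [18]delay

8

The displaced element is "the suspect" (word 2).
It is linked across 2 clause boundaries (Ø → Ø).
It functions as the subject of "wondered", so the gap sits immediately after word 8 ("believed").
Base order: Hugo announced the auditor believed that the suspect wondered whether Sarah designed a painting overnight.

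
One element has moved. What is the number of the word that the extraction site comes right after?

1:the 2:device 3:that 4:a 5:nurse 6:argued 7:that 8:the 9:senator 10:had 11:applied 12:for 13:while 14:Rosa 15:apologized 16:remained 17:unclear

The displaced element is "the device" (word 2).
It is linked across 1 clause boundary (that).
It functions as the object of the preposition "for" of "applied", so the gap sits immediately after word 12 ("for").
Base order: A nurse argued that the senator had applied for the device while Rosa apologized.

12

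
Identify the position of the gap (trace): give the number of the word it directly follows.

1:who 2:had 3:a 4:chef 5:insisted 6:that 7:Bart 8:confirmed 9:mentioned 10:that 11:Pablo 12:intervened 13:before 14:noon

The displaced element is "who" (word 1).
It is linked across 2 clause boundaries (that → Ø).
It functions as the subject of "mentioned", so the gap sits immediately after word 8 ("confirmed").
Base order: A chef had insisted that Bart confirmed that who mentioned that Pablo intervened before noon.

8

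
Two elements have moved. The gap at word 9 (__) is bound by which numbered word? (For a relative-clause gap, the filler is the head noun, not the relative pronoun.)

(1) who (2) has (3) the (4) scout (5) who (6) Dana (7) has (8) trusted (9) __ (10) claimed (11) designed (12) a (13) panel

4

The marked gap is inside the relative clause, the direct object of "trusted".
Its filler is the head noun "scout" (via "who"), at word 4.
(The other dependency links word 1 to a gap after word 10.)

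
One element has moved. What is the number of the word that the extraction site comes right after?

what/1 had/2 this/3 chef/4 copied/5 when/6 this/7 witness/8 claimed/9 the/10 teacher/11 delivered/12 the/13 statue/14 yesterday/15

5

The displaced element is "what" (word 1).
It functions as the direct object of "copied", so the gap sits immediately after word 5 ("copied").
Base order: This chef had copied what when this witness claimed the teacher delivered the statue yesterday.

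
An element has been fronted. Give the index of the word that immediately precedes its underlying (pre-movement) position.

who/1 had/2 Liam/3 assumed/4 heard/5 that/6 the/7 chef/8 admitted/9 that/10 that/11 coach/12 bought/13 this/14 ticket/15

The displaced element is "who" (word 1).
It is linked across 1 clause boundary (Ø).
It functions as the subject of "heard", so the gap sits immediately after word 4 ("assumed").
Base order: Liam had assumed that who heard that the chef admitted that that coach bought this ticket.

4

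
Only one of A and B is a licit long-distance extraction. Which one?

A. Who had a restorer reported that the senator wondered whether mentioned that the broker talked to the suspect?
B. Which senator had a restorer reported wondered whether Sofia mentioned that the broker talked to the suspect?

B

In A, the wh-phrase is extracted from inside a wh-island (introduced by "whether"), which blocks movement.
In B, the extraction path crosses only that-complement boundaries, which are transparent.
So B is grammatical.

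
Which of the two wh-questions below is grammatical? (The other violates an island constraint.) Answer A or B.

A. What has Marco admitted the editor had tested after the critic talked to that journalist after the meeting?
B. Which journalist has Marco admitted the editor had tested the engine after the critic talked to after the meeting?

In B, the wh-phrase is extracted from inside an adjunct island (introduced by "after"), which blocks movement.
In A, the extraction path crosses only that-complement boundaries, which are transparent.
So A is grammatical.

A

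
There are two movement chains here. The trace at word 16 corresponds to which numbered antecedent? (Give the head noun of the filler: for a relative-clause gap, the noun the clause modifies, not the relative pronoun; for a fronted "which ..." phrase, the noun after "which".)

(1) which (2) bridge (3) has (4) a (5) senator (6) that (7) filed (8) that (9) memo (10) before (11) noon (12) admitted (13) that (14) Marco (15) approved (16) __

The marked gap is the direct object of "approved".
Its filler is the fronted wh-phrase "which bridge", at word 2.
(The other dependency links word 5 to a gap after word 6.)

2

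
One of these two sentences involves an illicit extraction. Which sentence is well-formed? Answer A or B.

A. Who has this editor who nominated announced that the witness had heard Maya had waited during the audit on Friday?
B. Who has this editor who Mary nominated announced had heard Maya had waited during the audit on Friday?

B

In A, the wh-phrase is extracted from inside a complex-NP island (relative clause) (introduced by "who"), which blocks movement.
In B, the extraction path crosses only that-complement boundaries, which are transparent.
So B is grammatical.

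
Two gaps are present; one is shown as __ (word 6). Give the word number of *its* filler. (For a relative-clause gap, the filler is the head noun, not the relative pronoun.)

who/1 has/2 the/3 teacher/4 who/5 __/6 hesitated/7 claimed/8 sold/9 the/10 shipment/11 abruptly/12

4

The marked gap is inside the relative clause, the subject of "hesitated".
Its filler is the head noun "teacher" (via "who"), at word 4.
(The other dependency links word 1 to a gap after word 8.)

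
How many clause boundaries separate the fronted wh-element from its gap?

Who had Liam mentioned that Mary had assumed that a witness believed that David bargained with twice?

3

"who" is extracted from the PP object of "bargained".
Boundaries crossed, outermost first: [that], [that], [that] — 3 in total.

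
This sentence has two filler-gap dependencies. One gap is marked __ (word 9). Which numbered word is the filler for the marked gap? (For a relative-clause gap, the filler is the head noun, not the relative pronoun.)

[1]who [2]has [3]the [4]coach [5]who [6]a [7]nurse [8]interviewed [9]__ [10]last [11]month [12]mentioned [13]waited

4

The marked gap is inside the relative clause, the direct object of "interviewed".
Its filler is the head noun "coach" (via "who"), at word 4.
(The other dependency links word 1 to a gap after word 12.)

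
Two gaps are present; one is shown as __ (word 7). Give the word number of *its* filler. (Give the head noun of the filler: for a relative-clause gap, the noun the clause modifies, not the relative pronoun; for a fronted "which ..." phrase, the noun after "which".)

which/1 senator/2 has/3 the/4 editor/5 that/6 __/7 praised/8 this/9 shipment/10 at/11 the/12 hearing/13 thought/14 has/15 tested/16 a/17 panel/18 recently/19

The marked gap is inside the relative clause, the subject of "praised".
Its filler is the head noun "editor" (via "that"), at word 5.
(The other dependency links word 2 to a gap after word 14.)

5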